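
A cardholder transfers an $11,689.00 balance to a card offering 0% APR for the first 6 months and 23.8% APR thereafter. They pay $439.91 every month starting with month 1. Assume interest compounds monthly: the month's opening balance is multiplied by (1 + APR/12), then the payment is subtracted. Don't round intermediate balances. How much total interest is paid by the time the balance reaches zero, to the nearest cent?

$2,694.26

Promo months 1–6 at r₀ = 0%/12 = 0; months 7+ at r₁ = 23.8%/12 = 0.0198333.
After month 6 (no interest yet): B = $11,689.00 − 6·$439.91 = $9,049.54.
Then at r₁ with $439.91/mo: n₂ = −ln(1 − r₁·B/P)/ln(1+r₁) ≈ 26.69 → 27 more payments.
Total paid = 32·$439.91 + $306.14 = $14,383.26; interest = $14,383.26 − $11,689.00 = $2,694.26.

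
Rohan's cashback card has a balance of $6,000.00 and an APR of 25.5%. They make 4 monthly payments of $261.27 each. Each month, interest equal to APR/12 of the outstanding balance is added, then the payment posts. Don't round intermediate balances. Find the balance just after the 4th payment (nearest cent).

$5,447.62

Monthly rate r = 25.5%/12 = 2.125% = 0.02125.
Each month: B ← B·(1+r) − $261.27.
Month 1: interest $127.50; balance after payment $5,866.23.
Month 2: interest $124.66; balance after payment $5,729.62.
Month 3: interest $121.75; balance after payment $5,590.10.
Month 4: interest $118.79; balance after payment $5,447.62.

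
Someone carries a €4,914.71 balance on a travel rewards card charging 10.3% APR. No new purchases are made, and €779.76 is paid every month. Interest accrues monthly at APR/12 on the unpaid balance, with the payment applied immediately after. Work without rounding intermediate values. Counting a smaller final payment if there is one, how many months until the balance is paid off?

Monthly rate r = 10.3%/12 = 0.858333% = 0.00858333.
Recurrence: B ← B·(1+r) − €779.76.
Month 1: interest €42.18; balance after payment €4,177.13.
Month 2: interest €35.85; balance after payment €3,433.23.
Closed form: n = −ln(1 − rB₀/P)/ln(1+r) = −ln(0.9459)/ln(1.00858) ≈ 6.508, so the balance reaches zero during payment 7.

7 payments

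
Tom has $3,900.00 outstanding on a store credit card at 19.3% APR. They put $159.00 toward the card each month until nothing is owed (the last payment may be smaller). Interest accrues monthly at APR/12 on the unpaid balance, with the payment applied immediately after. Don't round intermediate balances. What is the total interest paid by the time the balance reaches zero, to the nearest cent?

$1,099.86

Monthly rate r = 19.3%/12 = 1.60833% = 0.0160833.
Payoff takes n = ⌈−ln(1 − rB₀/P)/ln(1+r)⌉ = ⌈31.444⌉ = 32 payments; the last is $70.86.
Total paid = 31·$159.00 + $70.86 = $4,999.86.
Total interest = total paid − principal = $4,999.86 − $3,900.00 = $1,099.86.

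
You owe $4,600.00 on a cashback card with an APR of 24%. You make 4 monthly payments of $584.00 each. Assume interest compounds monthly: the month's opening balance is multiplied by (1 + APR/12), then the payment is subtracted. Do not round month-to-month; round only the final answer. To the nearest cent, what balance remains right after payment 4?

Monthly rate r = 24%/12 = 2% = 0.02.
Each month: B ← B·(1+r) − $584.00.
Month 1: interest $92.00; balance after payment $4,108.00.
Month 2: interest $82.16; balance after payment $3,606.16.
Month 3: interest $72.12; balance after payment $3,094.28.
Month 4: interest $61.89; balance after payment $2,572.17.

$2,572.17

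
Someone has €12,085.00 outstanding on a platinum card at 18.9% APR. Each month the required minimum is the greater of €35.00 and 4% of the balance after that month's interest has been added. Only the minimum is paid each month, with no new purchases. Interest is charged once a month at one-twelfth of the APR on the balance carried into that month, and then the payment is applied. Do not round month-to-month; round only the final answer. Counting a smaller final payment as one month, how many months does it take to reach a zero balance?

Monthly rate r = 18.9%/12 = 1.575% = 0.01575.
While 4% of the post-interest balance exceeds €35.00, each month B ← (B·(1+r))·(1 − 0.04), i.e. B shrinks by the factor (1+r)·0.96 = 0.97512.
This holds for months 1–105. Entering month 106 the balance is €857.72; 4% of the post-interest balance is now below €35.00, so the flat €35.00 minimum applies from here.
From month 106 a fixed €35.00 at rate r clears €857.72 in 32 more payments. Total: 105 + 32 = 137 months.

137 months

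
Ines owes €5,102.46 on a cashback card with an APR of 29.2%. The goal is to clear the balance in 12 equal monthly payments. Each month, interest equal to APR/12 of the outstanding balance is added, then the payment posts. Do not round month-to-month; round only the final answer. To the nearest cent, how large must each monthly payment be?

€495.42

Monthly rate r = 29.2%/12 = 2.43333% = 0.0243333.
Level-payment amortization: P = B₀·r / (1 − (1+r)^(−n)) = 5102.46·0.0243333 / (1 − 1.02433^(−12)).
Denominator 1 − (1+r)^(−12) = 0.250616143.
P = 124.16 / 0.250616143 ≈ 495.42.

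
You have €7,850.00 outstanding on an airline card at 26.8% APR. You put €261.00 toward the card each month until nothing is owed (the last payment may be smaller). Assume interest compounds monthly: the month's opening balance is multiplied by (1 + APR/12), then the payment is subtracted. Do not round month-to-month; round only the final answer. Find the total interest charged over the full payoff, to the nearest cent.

Monthly rate r = 26.8%/12 = 2.23333% = 0.0223333.
Payoff takes n = ⌈−ln(1 − rB₀/P)/ln(1+r)⌉ = ⌈50.429⌉ = 51 payments; the last is €112.75.
Total paid = 50·€261.00 + €112.75 = €13,162.75.
Total interest = total paid − principal = €13,162.75 − €7,850.00 = €5,312.75.

€5,312.75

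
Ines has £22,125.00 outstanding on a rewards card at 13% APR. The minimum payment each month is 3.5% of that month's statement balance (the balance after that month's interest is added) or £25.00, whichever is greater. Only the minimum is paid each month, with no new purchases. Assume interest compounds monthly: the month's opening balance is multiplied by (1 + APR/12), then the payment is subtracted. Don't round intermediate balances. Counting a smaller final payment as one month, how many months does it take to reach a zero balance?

173 months

Monthly rate r = 13%/12 = 1.08333% = 0.0108333.
While 3.5% of the post-interest balance exceeds £25.00, each month B ← (B·(1+r))·(1 − 0.035), i.e. B shrinks by the factor (1+r)·0.965 = 0.97545.
This holds for months 1–139. Entering month 140 the balance is £699.26; 3.5% of the post-interest balance is now below £25.00, so the flat £25.00 minimum applies from here.
From month 140 a fixed £25.00 at rate r clears £699.26 in 34 more payments. Total: 139 + 34 = 173 months.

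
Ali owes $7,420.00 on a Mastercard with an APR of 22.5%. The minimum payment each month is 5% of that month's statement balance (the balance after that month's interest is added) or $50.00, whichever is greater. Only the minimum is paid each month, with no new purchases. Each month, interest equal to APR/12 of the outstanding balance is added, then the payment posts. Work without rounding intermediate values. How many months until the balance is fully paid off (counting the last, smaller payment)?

Monthly rate r = 22.5%/12 = 1.875% = 0.01875.
While 5% of the post-interest balance exceeds $50.00, each month B ← (B·(1+r))·(1 − 0.05), i.e. B shrinks by the factor (1+r)·0.95 = 0.96781.
This holds for months 1–62. Entering month 63 the balance is $976.02; 5% of the post-interest balance is now below $50.00, so the flat $50.00 minimum applies from here.
From month 63 a fixed $50.00 at rate r clears $976.02 in 25 more payments. Total: 62 + 25 = 87 months.

87 months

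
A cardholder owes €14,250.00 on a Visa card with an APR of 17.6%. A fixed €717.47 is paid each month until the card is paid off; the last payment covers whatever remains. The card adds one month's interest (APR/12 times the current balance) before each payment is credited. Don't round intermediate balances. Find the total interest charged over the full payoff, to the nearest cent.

€2,718.24

Monthly rate r = 17.6%/12 = 1.46667% = 0.0146667.
Payoff takes n = ⌈−ln(1 − rB₀/P)/ln(1+r)⌉ = ⌈23.648⌉ = 24 payments; the last is €466.43.
Total paid = 23·€717.47 + €466.43 = €16,968.24.
Total interest = total paid − principal = €16,968.24 − €14,250.00 = €2,718.24.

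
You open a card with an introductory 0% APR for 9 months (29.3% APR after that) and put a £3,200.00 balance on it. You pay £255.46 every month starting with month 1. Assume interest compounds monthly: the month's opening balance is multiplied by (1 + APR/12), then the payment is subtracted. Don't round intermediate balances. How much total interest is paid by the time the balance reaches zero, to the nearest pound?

£53

Promo months 1–9 at r₀ = 0%/12 = 0; months 10+ at r₁ = 29.3%/12 = 0.0244167.
After month 9 (no interest yet): B = £3,200.00 − 9·£255.46 = £900.86.
Then at r₁ with £255.46/mo: n₂ = −ln(1 − r₁·B/P)/ln(1+r₁) ≈ 3.73 → 4 more payments.
Total paid = 12·£255.46 + £187.70 = £3,253.22; interest = £3,253.22 − £3,200.00 = £53.22.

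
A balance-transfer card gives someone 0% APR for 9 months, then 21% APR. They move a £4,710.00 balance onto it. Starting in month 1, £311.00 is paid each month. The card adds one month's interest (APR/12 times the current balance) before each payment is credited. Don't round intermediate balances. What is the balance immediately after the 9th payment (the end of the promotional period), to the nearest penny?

£1,911.00

Promo months 1–9 at r₀ = 0%/12 = 0; months 10+ at r₁ = 21%/12 = 0.0175.
After month 9 (no interest yet): B = £4,710.00 − 9·£311.00 = £1,911.00.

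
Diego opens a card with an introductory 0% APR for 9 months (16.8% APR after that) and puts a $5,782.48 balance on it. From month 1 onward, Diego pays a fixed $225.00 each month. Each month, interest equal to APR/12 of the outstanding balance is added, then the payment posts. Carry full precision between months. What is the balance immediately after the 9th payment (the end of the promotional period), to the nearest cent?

Promo months 1–9 at r₀ = 0%/12 = 0; months 10+ at r₁ = 16.8%/12 = 0.014.
After month 9 (no interest yet): B = $5,782.48 − 9·$225.00 = $3,757.48.

$3,757.48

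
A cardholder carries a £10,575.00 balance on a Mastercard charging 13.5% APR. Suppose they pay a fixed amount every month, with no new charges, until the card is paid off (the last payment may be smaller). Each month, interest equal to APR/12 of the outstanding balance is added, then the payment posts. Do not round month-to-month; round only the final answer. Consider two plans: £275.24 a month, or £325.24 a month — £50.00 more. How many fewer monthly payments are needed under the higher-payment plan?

Monthly rate r = 13.5%/12 = 1.125% = 0.01125.
At £275.24/mo: n = ⌈−ln(1 − rB₀/P)/ln(1+r)⌉ = 51 payments (last £164.98); total interest = total paid − £10,575.00 = £3,351.98.
At £325.24/mo: 41 payments (last £229.58); total interest £2,664.18.
Payments saved = 51 − 41 = 10.

10 fewer payments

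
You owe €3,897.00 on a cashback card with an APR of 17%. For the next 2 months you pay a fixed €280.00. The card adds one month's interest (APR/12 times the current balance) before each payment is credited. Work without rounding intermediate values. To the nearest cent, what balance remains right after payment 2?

€3,444.23

Monthly rate r = 17%/12 = 1.41667% = 0.0141667.
Each month: B ← B·(1+r) − €280.00.
Month 1: interest €55.21; balance after payment €3,672.21.
Month 2: interest €52.02; balance after payment €3,444.23.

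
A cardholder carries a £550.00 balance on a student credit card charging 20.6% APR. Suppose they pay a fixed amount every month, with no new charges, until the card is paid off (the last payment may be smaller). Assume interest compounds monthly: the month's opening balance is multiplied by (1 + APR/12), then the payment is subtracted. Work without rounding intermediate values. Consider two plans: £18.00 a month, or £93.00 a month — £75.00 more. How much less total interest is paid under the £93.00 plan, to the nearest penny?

Monthly rate r = 20.6%/12 = 1.71667% = 0.0171667.
At £18.00/mo: n = ⌈−ln(1 − rB₀/P)/ln(1+r)⌉ = 44 payments (last £12.26); total interest = total paid − £550.00 = £236.26.
At £93.00/mo: 7 payments (last £27.09); total interest £35.09.
Interest saved = £236.26 − £35.09 = £201.17.

£201.17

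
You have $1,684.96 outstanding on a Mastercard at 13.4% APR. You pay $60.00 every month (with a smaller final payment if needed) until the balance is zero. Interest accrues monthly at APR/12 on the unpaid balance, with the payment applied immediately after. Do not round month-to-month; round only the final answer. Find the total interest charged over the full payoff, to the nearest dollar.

$348

Monthly rate r = 13.4%/12 = 1.11667% = 0.0111667.
Payoff takes n = ⌈−ln(1 − rB₀/P)/ln(1+r)⌉ = ⌈33.884⌉ = 34 payments; the last is $53.10.
Total paid = 33·$60.00 + $53.10 = $2,033.10.
Total interest = total paid − principal = $2,033.10 − $1,684.96 = $348.14.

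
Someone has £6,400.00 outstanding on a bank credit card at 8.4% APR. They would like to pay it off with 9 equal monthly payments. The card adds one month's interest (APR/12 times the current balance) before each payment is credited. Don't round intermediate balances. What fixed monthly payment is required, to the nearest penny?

£736.23

Monthly rate r = 8.4%/12 = 0.7% = 0.007.
Level-payment amortization: P = B₀·r / (1 − (1+r)^(−n)) = 6400.00·0.007 / (1 − 1.007^(−9)).
Denominator 1 − (1+r)^(−9) = 0.0608504278.
P = 44.8 / 0.0608504278 ≈ 736.23.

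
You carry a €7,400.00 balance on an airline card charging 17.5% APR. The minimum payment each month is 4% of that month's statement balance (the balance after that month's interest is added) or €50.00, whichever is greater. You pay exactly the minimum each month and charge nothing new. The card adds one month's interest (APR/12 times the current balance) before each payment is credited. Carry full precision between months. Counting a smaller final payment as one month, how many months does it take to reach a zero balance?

99 months

Monthly rate r = 17.5%/12 = 1.45833% = 0.0145833.
While 4% of the post-interest balance exceeds €50.00, each month B ← (B·(1+r))·(1 − 0.04), i.e. B shrinks by the factor (1+r)·0.96 = 0.974.
This holds for months 1–69. Entering month 70 the balance is €1,201.71; 4% of the post-interest balance is now below €50.00, so the flat €50.00 minimum applies from here.
From month 70 a fixed €50.00 at rate r clears €1,201.71 in 30 more payments. Total: 69 + 30 = 99 months.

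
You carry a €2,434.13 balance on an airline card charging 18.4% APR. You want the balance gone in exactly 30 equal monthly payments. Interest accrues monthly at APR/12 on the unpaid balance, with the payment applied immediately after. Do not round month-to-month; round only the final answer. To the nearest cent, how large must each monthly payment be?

€101.83

Monthly rate r = 18.4%/12 = 1.53333% = 0.0153333.
Level-payment amortization: P = B₀·r / (1 − (1+r)^(−n)) = 2434.13·0.0153333 / (1 − 1.01533^(−30)).
Denominator 1 − (1+r)^(−30) = 0.366508676.
P = 37.3233 / 0.366508676 ≈ 101.83.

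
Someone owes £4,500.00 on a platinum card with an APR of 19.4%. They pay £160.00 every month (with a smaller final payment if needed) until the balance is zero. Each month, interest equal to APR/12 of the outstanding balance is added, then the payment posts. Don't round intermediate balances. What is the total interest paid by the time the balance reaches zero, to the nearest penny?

Monthly rate r = 19.4%/12 = 1.61667% = 0.0161667.
Payoff takes n = ⌈−ln(1 − rB₀/P)/ln(1+r)⌉ = ⌈37.811⌉ = 38 payments; the last is £130.03.
Total paid = 37·£160.00 + £130.03 = £6,050.03.
Total interest = total paid − principal = £6,050.03 − £4,500.00 = £1,550.03.

£1,550.03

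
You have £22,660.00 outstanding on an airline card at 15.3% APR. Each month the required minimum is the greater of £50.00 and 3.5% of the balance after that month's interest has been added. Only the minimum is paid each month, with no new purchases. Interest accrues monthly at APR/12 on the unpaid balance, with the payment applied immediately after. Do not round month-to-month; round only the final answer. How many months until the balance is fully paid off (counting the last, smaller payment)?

157 months

Monthly rate r = 15.3%/12 = 1.275% = 0.01275.
While 3.5% of the post-interest balance exceeds £50.00, each month B ← (B·(1+r))·(1 − 0.035), i.e. B shrinks by the factor (1+r)·0.965 = 0.9773.
This holds for months 1–121. Entering month 122 the balance is £1,408.76; 3.5% of the post-interest balance is now below £50.00, so the flat £50.00 minimum applies from here.
From month 122 a fixed £50.00 at rate r clears £1,408.76 in 36 more payments. Total: 121 + 36 = 157 months.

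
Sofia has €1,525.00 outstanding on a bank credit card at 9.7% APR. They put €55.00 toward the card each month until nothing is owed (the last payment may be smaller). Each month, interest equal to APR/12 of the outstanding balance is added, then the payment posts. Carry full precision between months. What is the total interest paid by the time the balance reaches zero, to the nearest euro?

€209

Monthly rate r = 9.7%/12 = 0.808333% = 0.00808333.
Payoff takes n = ⌈−ln(1 − rB₀/P)/ln(1+r)⌉ = ⌈31.521⌉ = 32 payments; the last is €28.70.
Total paid = 31·€55.00 + €28.70 = €1,733.70.
Total interest = total paid − principal = €1,733.70 − €1,525.00 = €208.70.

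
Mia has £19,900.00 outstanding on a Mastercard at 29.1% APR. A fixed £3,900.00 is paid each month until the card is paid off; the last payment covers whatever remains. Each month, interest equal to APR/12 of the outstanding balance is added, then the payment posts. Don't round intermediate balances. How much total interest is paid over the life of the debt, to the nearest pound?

Monthly rate r = 29.1%/12 = 2.425% = 0.02425.
Payoff takes n = ⌈−ln(1 − rB₀/P)/ln(1+r)⌉ = ⌈5.513⌉ = 6 payments; the last is £2,011.43.
Total paid = 5·£3,900.00 + £2,011.43 = £21,511.43.
Total interest = total paid − principal = £21,511.43 − £19,900.00 = £1,611.43.

£1,611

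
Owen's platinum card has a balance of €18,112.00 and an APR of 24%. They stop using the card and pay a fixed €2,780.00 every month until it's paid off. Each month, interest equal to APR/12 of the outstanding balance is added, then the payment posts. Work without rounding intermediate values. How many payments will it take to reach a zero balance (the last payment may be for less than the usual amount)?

8 payments

Monthly rate r = 24%/12 = 2% = 0.02.
Recurrence: B ← B·(1+r) − €2,780.00.
Month 1: interest €362.24; balance after payment €15,694.24.
Month 2: interest €313.88; balance after payment €13,228.12.
Closed form: n = −ln(1 − rB₀/P)/ln(1+r) = −ln(0.8697)/ln(1.02) ≈ 7.050, so the balance reaches zero during payment 8.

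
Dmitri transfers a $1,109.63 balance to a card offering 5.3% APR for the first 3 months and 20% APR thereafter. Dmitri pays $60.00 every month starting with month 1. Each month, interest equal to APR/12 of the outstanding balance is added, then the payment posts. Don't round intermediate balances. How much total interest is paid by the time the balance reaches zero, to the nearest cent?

Promo months 1–3 at r₀ = 5.3%/12 = 0.00441667; months 4+ at r₁ = 20%/12 = 0.0166667.
After month 3: iterate B ← B·(1+r₀) − $60.00 for 3 months → $943.60.
Then at r₁ with $60.00/mo: n₂ = −ln(1 − r₁·B/P)/ln(1+r₁) ≈ 18.39 → 19 more payments.
Total paid = 21·$60.00 + $23.48 = $1,283.48; interest = $1,283.48 − $1,109.63 = $173.85.

$173.85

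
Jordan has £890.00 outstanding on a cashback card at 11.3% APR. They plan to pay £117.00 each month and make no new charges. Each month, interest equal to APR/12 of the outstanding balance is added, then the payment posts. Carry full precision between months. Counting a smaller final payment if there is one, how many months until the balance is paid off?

8 months

Monthly rate r = 11.3%/12 = 0.941667% = 0.00941667.
Recurrence: B ← B·(1+r) − £117.00.
Month 1: interest £8.38; balance after payment £781.38.
Month 2: interest £7.36; balance after payment £671.74.
Closed form: n = −ln(1 − rB₀/P)/ln(1+r) = −ln(0.92837)/ln(1.00942) ≈ 7.930, so the balance reaches zero during payment 8.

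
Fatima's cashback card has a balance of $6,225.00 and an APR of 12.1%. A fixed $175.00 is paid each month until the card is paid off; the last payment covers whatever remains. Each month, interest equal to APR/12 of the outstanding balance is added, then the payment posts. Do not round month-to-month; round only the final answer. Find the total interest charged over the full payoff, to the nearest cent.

$1,523.66

Monthly rate r = 12.1%/12 = 1.00833% = 0.0100833.
Payoff takes n = ⌈−ln(1 − rB₀/P)/ln(1+r)⌉ = ⌈44.277⌉ = 45 payments; the last is $48.66.
Total paid = 44·$175.00 + $48.66 = $7,748.66.
Total interest = total paid − principal = $7,748.66 − $6,225.00 = $1,523.66.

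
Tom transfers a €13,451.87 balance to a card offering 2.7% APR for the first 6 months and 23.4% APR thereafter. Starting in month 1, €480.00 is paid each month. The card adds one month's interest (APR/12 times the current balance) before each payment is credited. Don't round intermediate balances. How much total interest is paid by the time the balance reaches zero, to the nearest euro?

Promo months 1–6 at r₀ = 2.7%/12 = 0.00225; months 7+ at r₁ = 23.4%/12 = 0.0195.
After month 6: iterate B ← B·(1+r₀) − €480.00 for 6 months → €10,738.25.
Then at r₁ with €480.00/mo: n₂ = −ln(1 − r₁·B/P)/ln(1+r₁) ≈ 29.68 → 30 more payments.
Total paid = 35·€480.00 + €325.91 = €17,125.91; interest = €17,125.91 − €13,451.87 = €3,674.04.

€3,674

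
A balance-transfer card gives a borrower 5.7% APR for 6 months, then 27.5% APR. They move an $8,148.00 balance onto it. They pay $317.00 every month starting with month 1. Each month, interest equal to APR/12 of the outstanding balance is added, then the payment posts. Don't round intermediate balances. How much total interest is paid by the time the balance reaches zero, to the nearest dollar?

Promo months 1–6 at r₀ = 5.7%/12 = 0.00475; months 7+ at r₁ = 27.5%/12 = 0.0229167.
After month 6: iterate B ← B·(1+r₀) − $317.00 for 6 months → $6,458.26.
Then at r₁ with $317.00/mo: n₂ = −ln(1 − r₁·B/P)/ln(1+r₁) ≈ 27.76 → 28 more payments.
Total paid = 33·$317.00 + $241.95 = $10,702.95; interest = $10,702.95 − $8,148.00 = $2,554.95.

$2,555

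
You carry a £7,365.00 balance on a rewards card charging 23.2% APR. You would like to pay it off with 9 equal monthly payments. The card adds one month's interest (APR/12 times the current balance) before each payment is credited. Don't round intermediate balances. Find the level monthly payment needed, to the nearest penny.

£899.46

Monthly rate r = 23.2%/12 = 1.93333% = 0.0193333.
Level-payment amortization: P = B₀·r / (1 − (1+r)^(−n)) = 7365.00·0.0193333 / (1 − 1.01933^(−9)).
Denominator 1 − (1+r)^(−9) = 0.15830652.
P = 142.39 / 0.15830652 ≈ 899.46.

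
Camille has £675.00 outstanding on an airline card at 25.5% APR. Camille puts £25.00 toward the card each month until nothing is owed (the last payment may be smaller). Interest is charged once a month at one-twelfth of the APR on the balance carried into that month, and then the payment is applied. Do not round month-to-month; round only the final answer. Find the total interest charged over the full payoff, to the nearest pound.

Monthly rate r = 25.5%/12 = 2.125% = 0.02125.
Payoff takes n = ⌈−ln(1 − rB₀/P)/ln(1+r)⌉ = ⌈40.553⌉ = 41 payments; the last is £13.90.
Total paid = 40·£25.00 + £13.90 = £1,013.90.
Total interest = total paid − principal = £1,013.90 − £675.00 = £338.90.

£339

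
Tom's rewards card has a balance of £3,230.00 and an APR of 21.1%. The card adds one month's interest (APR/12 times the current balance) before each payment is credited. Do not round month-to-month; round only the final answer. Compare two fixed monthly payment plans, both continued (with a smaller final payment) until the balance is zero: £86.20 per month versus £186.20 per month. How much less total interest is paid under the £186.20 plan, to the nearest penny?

Monthly rate r = 21.1%/12 = 1.75833% = 0.0175833.
At £86.20/mo: n = ⌈−ln(1 − rB₀/P)/ln(1+r)⌉ = 62 payments (last £60.56); total interest = total paid − £3,230.00 = £2,088.76.
At £186.20/mo: 21 payments (last £163.16); total interest £657.16.
Interest saved = £2,088.76 − £657.16 = £1,431.60.

£1,431.60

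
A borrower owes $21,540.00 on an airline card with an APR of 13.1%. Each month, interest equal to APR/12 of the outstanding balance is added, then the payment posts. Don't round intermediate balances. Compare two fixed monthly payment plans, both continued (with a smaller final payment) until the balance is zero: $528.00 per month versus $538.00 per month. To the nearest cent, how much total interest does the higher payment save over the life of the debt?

$191.57

Monthly rate r = 13.1%/12 = 1.09167% = 0.0109167.
At $528.00/mo: n = ⌈−ln(1 − rB₀/P)/ln(1+r)⌉ = 55 payments (last $151.98); total interest = total paid − $21,540.00 = $7,123.98.
At $538.00/mo: 53 payments (last $496.41); total interest $6,932.41.
Interest saved = $7,123.98 − $6,932.41 = $191.57.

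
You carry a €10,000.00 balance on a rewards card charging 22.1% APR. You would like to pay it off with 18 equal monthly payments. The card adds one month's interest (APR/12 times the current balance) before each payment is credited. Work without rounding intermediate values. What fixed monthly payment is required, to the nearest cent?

€657.77

Monthly rate r = 22.1%/12 = 1.84167% = 0.0184167.
Level-payment amortization: P = B₀·r / (1 − (1+r)^(−n)) = 10000.00·0.0184167 / (1 − 1.01842^(−18)).
Denominator 1 − (1+r)^(−18) = 0.279985844.
P = 184.167 / 0.279985844 ≈ 657.77.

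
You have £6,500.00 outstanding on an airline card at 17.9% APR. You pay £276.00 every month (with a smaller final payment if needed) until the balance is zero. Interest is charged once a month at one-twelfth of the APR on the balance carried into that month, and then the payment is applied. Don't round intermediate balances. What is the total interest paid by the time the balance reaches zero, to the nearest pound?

Monthly rate r = 17.9%/12 = 1.49167% = 0.0149167.
Payoff takes n = ⌈−ln(1 − rB₀/P)/ln(1+r)⌉ = ⌈29.229⌉ = 30 payments; the last is £63.62.
Total paid = 29·£276.00 + £63.62 = £8,067.62.
Total interest = total paid − principal = £8,067.62 − £6,500.00 = £1,567.62.

£1,568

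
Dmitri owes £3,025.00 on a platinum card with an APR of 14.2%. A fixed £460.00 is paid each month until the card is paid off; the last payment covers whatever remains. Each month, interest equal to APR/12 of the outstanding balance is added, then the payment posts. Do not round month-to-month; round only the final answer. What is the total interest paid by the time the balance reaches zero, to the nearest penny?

£143.05

Monthly rate r = 14.2%/12 = 1.18333% = 0.0118333.
Payoff takes n = ⌈−ln(1 − rB₀/P)/ln(1+r)⌉ = ⌈6.886⌉ = 7 payments; the last is £408.05.
Total paid = 6·£460.00 + £408.05 = £3,168.05.
Total interest = total paid − principal = £3,168.05 − £3,025.00 = £143.05.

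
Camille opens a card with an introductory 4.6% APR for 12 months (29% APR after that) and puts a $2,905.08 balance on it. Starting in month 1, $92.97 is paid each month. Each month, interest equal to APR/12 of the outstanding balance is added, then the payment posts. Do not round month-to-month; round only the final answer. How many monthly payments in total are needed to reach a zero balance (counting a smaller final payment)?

Promo months 1–12 at r₀ = 4.6%/12 = 0.00383333; months 13+ at r₁ = 29%/12 = 0.0241667.
After month 12: iterate B ← B·(1+r₀) − $92.97 for 12 months → $1,902.10.
Then at r₁ with $92.97/mo: n₂ = −ln(1 − r₁·B/P)/ln(1+r₁) ≈ 28.56 → 29 more payments.

41 payments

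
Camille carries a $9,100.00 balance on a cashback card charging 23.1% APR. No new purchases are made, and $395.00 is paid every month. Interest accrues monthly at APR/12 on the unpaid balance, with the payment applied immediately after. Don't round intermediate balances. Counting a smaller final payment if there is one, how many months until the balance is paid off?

Monthly rate r = 23.1%/12 = 1.925% = 0.01925.
Recurrence: B ← B·(1+r) − $395.00.
Month 1: interest $175.18; balance after payment $8,880.17.
Month 2: interest $170.94; balance after payment $8,656.12.
Closed form: n = −ln(1 − rB₀/P)/ln(1+r) = −ln(0.55652)/ln(1.01925) ≈ 30.736, so the balance reaches zero during payment 31.

31 months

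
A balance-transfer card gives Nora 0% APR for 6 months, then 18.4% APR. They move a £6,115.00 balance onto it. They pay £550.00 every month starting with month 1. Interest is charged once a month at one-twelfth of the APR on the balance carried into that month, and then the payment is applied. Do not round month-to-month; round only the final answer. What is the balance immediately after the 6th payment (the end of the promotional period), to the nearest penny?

£2,815.00

Promo months 1–6 at r₀ = 0%/12 = 0; months 7+ at r₁ = 18.4%/12 = 0.0153333.
After month 6 (no interest yet): B = £6,115.00 − 6·£550.00 = £2,815.00.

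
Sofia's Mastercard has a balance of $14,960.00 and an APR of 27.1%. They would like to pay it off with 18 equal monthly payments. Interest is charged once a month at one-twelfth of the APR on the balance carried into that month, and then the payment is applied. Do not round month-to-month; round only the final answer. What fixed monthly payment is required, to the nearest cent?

$1,020.67

Monthly rate r = 27.1%/12 = 2.25833% = 0.0225833.
Level-payment amortization: P = B₀·r / (1 − (1+r)^(−n)) = 14960.00·0.0225833 / (1 − 1.02258^(−18)).
Denominator 1 − (1+r)^(−18) = 0.331004465.
P = 337.847 / 0.331004465 ≈ 1020.67.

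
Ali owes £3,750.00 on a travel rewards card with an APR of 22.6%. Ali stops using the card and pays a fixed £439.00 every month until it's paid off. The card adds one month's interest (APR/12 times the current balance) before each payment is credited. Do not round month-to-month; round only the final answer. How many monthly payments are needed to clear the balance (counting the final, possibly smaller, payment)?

10 months

Monthly rate r = 22.6%/12 = 1.88333% = 0.0188333.
Recurrence: B ← B·(1+r) − £439.00.
Month 1: interest £70.62; balance after payment £3,381.62.
Month 2: interest £63.69; balance after payment £3,006.31.
Closed form: n = −ln(1 − rB₀/P)/ln(1+r) = −ln(0.83912)/ln(1.01883) ≈ 9.401, so the balance reaches zero during payment 10.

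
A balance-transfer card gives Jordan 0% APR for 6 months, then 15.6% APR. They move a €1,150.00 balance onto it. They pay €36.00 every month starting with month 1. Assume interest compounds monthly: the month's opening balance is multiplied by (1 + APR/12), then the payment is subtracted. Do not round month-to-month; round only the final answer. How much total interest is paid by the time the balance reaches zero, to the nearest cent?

€212.68

Promo months 1–6 at r₀ = 0%/12 = 0; months 7+ at r₁ = 15.6%/12 = 0.013.
After month 6 (no interest yet): B = €1,150.00 − 6·€36.00 = €934.00.
Then at r₁ with €36.00/mo: n₂ = −ln(1 − r₁·B/P)/ln(1+r₁) ≈ 31.85 → 32 more payments.
Total paid = 37·€36.00 + €30.68 = €1,362.68; interest = €1,362.68 − €1,150.00 = €212.68.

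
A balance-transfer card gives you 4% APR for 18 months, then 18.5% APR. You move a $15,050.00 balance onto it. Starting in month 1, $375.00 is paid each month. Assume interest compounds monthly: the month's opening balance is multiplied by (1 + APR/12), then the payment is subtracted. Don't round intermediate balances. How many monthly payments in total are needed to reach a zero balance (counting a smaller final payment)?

Promo months 1–18 at r₀ = 4%/12 = 0.00333333; months 19+ at r₁ = 18.5%/12 = 0.0154167.
After month 18: iterate B ← B·(1+r₀) − $375.00 for 18 months → $9,034.35.
Then at r₁ with $375.00/mo: n₂ = −ln(1 − r₁·B/P)/ln(1+r₁) ≈ 30.35 → 31 more payments.

49 months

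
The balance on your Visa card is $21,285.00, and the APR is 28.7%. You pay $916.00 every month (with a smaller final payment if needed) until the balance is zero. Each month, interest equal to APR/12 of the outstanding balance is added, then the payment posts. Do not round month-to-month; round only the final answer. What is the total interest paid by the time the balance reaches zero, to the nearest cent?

Monthly rate r = 28.7%/12 = 2.39167% = 0.0239167.
Payoff takes n = ⌈−ln(1 − rB₀/P)/ln(1+r)⌉ = ⌈34.329⌉ = 35 payments; the last is $303.57.
Total paid = 34·$916.00 + $303.57 = $31,447.57.
Total interest = total paid − principal = $31,447.57 − $21,285.00 = $10,162.57.

$10,162.57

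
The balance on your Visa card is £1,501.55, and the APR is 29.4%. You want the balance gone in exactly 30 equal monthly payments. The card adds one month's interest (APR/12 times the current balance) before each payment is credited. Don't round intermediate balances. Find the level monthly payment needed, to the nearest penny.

Monthly rate r = 29.4%/12 = 2.45% = 0.0245.
Level-payment amortization: P = B₀·r / (1 − (1+r)^(−n)) = 1501.55·0.0245 / (1 − 1.0245^(−30)).
Denominator 1 − (1+r)^(−30) = 0.516227566.
P = 36.788 / 0.516227566 ≈ 71.26.

£71.26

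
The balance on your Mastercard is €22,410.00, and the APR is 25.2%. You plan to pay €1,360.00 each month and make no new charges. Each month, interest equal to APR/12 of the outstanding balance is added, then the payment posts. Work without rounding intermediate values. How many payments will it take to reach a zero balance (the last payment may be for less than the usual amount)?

21 months

Monthly rate r = 25.2%/12 = 2.1% = 0.021.
Recurrence: B ← B·(1+r) − €1,360.00.
Month 1: interest €470.61; balance after payment €21,520.61.
Month 2: interest €451.93; balance after payment €20,612.54.
Closed form: n = −ln(1 − rB₀/P)/ln(1+r) = −ln(0.65396)/ln(1.021) ≈ 20.436, so the balance reaches zero during payment 21.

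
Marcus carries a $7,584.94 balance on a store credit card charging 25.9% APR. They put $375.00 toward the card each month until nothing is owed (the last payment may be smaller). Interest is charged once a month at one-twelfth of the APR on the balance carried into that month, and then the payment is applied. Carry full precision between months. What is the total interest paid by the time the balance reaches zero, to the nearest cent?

$2,490.23

Monthly rate r = 25.9%/12 = 2.15833% = 0.0215833.
Payoff takes n = ⌈−ln(1 − rB₀/P)/ln(1+r)⌉ = ⌈26.866⌉ = 27 payments; the last is $325.17.
Total paid = 26·$375.00 + $325.17 = $10,075.17.
Total interest = total paid − principal = $10,075.17 − $7,584.94 = $2,490.23.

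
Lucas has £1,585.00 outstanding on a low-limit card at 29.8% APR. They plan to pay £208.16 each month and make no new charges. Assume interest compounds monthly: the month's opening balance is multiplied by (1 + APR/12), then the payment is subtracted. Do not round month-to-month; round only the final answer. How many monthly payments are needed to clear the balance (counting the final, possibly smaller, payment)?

Monthly rate r = 29.8%/12 = 2.48333% = 0.0248333.
Recurrence: B ← B·(1+r) − £208.16.
Month 1: interest £39.36; balance after payment £1,416.20.
Month 2: interest £35.17; balance after payment £1,243.21.
Closed form: n = −ln(1 − rB₀/P)/ln(1+r) = −ln(0.81091)/ln(1.02483) ≈ 8.545, so the balance reaches zero during payment 9.

9 months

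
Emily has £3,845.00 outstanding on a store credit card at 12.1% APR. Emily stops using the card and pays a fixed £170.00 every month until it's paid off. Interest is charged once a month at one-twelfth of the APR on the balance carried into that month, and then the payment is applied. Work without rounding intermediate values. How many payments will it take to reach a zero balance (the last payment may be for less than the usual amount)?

26 payments

Monthly rate r = 12.1%/12 = 1.00833% = 0.0100833.
Recurrence: B ← B·(1+r) − £170.00.
Month 1: interest £38.77; balance after payment £3,713.77.
Month 2: interest £37.45; balance after payment £3,581.22.
Closed form: n = −ln(1 − rB₀/P)/ln(1+r) = −ln(0.77194)/ln(1.01008) ≈ 25.800, so the balance reaches zero during payment 26.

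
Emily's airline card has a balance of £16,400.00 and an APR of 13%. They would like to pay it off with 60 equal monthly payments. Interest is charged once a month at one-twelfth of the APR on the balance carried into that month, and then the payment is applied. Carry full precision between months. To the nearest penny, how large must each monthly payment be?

£373.15

Monthly rate r = 13%/12 = 1.08333% = 0.0108333.
Level-payment amortization: P = B₀·r / (1 − (1+r)^(−n)) = 16400.00·0.0108333 / (1 − 1.01083^(−60)).
Denominator 1 − (1+r)^(−60) = 0.476126162.
P = 177.667 / 0.476126162 ≈ 373.15.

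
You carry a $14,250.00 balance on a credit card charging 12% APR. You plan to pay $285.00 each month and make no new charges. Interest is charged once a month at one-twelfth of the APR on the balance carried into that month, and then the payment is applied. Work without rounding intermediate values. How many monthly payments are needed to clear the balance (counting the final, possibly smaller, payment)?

70 months

Monthly rate r = 12%/12 = 1% = 0.01.
Recurrence: B ← B·(1+r) − $285.00.
Month 1: interest $142.50; balance after payment $14,107.50.
Month 2: interest $141.08; balance after payment $13,963.58.
Closed form: n = −ln(1 − rB₀/P)/ln(1+r) = −ln(0.5)/ln(1.01) ≈ 69.661, so the balance reaches zero during payment 70.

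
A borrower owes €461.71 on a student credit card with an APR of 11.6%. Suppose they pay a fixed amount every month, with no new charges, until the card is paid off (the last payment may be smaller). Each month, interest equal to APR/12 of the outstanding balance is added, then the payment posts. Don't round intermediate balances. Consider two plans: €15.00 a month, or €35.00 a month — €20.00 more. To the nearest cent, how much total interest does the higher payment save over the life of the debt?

€54.36

Monthly rate r = 11.6%/12 = 0.966667% = 0.00966667.
At €15.00/mo: n = ⌈−ln(1 − rB₀/P)/ln(1+r)⌉ = 37 payments (last €10.69); total interest = total paid − €461.71 = €88.98.
At €35.00/mo: 15 payments (last €6.33); total interest €34.62.
Interest saved = €88.98 − €34.62 = €54.36.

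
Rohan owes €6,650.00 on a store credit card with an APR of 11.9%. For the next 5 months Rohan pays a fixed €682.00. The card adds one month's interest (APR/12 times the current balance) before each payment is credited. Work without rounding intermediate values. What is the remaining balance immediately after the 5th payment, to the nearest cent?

Monthly rate r = 11.9%/12 = 0.991667% = 0.00991667.
Each month: B ← B·(1+r) − €682.00.
Month 1: interest €65.95; balance after payment €6,033.95.
Month 2: interest €59.84; balance after payment €5,411.78.
Month 3: interest €53.67; balance after payment €4,783.45.
Month 4: interest €47.44; balance after payment €4,148.89.
Month 5: interest €41.14; balance after payment €3,508.03.

€3,508.03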